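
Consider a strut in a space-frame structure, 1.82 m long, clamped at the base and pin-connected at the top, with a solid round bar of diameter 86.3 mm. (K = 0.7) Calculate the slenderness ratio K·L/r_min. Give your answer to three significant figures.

λ ≈ 59.0

For a solid circle r = d/4 = 86.3/4 = 21.58 mm
L_e = K·L = 0.7 × 1.82 m = 1.274 m = 1274.0 mm
λ = L_e / r_min = 1274.0 / 21.57 = 59.0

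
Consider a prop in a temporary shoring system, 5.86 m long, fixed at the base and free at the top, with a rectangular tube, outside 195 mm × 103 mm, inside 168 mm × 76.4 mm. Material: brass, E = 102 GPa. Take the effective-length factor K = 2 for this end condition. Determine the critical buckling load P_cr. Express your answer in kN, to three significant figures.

P_cr ≈ 84.4 kN

Weak-axis I_min = (h_o·b_o³ − h_i·b_i³)/12 with b_o = 103, b_i = 76.40 mm (shorter outer/inner sides).
I_min = (195×103³ − 168.0×76.40³)/12 = 1.151×10^7 mm⁴
I = 1.151×10^7 mm⁴ = 1.151×10^-5 m⁴
Effective length L_e = K·L = 2 × 5.86 = 11.72 m
P_cr = π²EI / L_e² = π² × 102×10⁹ × 1.151×10^-5 / 11.72² = 8.438×10^4 N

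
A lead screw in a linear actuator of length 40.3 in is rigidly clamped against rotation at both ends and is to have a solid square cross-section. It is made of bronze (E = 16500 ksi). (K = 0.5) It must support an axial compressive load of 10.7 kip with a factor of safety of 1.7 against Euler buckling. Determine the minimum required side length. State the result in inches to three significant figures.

Required P_cr = n·P = 1.7 × 10.7 = 18.19 kip
L_e = K·L = 0.5 × 40.3 = 20.15 in
Required I = P_cr·L_e²/(π²E) = 1.819×10^4 × 20.15² / (π² × 1.65×10^7) = 4.535×10^-2 in⁴
Solid square: I = a⁴/12  ⇒  a = (12I)^(1/4) = (12×4.535×10^-2)^(1/4) = 0.859 in

a ≈ 0.859 in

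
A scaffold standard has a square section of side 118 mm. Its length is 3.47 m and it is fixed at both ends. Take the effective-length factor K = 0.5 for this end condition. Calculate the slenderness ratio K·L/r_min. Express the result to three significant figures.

For a square r = a/√12 = 118/√12 = 34.06 mm
L_e = K·L = 0.5 × 3.47 m = 1.735 m = 1735.0 mm
λ = L_e / r_min = 1735.0 / 34.06 = 50.9

λ ≈ 50.9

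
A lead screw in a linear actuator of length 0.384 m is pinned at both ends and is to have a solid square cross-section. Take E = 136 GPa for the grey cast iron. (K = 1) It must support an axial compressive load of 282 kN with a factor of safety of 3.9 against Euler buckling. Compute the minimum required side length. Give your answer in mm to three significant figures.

a ≈ 34.7 mm

Required P_cr = n·P = 3.9 × 282 = 1100 kN
L_e = K·L = 1 × 0.384 = 0.3840 m
Required I = P_cr·L_e²/(π²E) = 1.100×10^6 × 0.3840² / (π² × 1.36×10^11) = 1.208×10^-7 m⁴
I_req = 1.208×10^5 mm⁴
Solid square: I = a⁴/12  ⇒  a = (12I)^(1/4) = (12×1.208×10^5)^(1/4) = 34.7 mm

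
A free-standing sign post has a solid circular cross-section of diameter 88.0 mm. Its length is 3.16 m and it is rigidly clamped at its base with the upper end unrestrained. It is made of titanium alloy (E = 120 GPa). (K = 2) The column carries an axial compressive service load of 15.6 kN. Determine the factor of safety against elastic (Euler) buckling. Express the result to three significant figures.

I = πd⁴/64 = π×88.0⁴/64 = 2.944×10^6 mm⁴
I = 2.944×10^6 mm⁴ = 2.944×10^-6 m⁴
Effective length L_e = K·L = 2 × 3.16 = 6.320 m
P_cr = π²EI / L_e² = π² × 120×10⁹ × 2.944×10^-6 / 6.320² = 8.729×10^4 N
Factor of safety n = P_cr / P = 87.287 / 15.6 = 5.60

n ≈ 5.60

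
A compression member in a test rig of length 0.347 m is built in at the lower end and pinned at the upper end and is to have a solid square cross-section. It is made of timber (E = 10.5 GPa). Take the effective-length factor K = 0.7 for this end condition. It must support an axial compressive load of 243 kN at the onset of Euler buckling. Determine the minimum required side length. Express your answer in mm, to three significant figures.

L_e = K·L = 0.7 × 0.347 = 0.2429 m
Required I = P_cr·L_e²/(π²E) = 2.430×10^5 × 0.2429² / (π² × 1.05×10^10) = 1.383×10^-7 m⁴
I_req = 1.383×10^5 mm⁴
Solid square: I = a⁴/12  ⇒  a = (12I)^(1/4) = (12×1.383×10^5)^(1/4) = 35.9 mm

a ≈ 35.9 mm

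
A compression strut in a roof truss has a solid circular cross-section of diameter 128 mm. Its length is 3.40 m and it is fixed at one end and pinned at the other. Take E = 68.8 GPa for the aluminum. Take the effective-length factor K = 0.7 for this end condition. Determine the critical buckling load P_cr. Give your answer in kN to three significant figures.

P_cr ≈ 1580 kN

I = πd⁴/64 = π×128⁴/64 = 1.318×10^7 mm⁴
I = 1.318×10^7 mm⁴ = 1.318×10^-5 m⁴
Effective length L_e = K·L = 0.7 × 3.40 = 2.380 m
P_cr = π²EI / L_e² = π² × 68.8×10⁹ × 1.318×10^-5 / 2.380² = 1.580×10^6 N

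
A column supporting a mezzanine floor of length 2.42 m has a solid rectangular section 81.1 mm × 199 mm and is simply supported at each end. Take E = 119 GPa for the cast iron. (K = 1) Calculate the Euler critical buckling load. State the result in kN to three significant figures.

Buckling occurs about the weak axis: I_min = h·b³/12 with b = 81.1 mm (the shorter side).
I_min = 199×81.1³/12 = 8.846×10^6 mm⁴
I = 8.846×10^6 mm⁴ = 8.846×10^-6 m⁴
Effective length L_e = K·L = 1 × 2.42 = 2.420 m
P_cr = π²EI / L_e² = π² × 119×10⁹ × 8.846×10^-6 / 2.420² = 1.774×10^6 N

P_cr ≈ 1770 kN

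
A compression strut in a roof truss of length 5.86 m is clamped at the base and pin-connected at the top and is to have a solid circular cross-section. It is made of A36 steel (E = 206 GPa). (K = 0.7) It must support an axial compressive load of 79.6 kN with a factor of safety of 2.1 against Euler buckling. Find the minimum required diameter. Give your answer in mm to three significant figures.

Required P_cr = n·P = 2.1 × 79.6 = 167.2 kN
L_e = K·L = 0.7 × 5.86 = 4.102 m
Required I = P_cr·L_e²/(π²E) = 1.672×10^5 × 4.102² / (π² × 2.06×10^11) = 1.383×10^-6 m⁴
I_req = 1.383×10^6 mm⁴
Solid circle: I = πd⁴/64  ⇒  d = (64I/π)^(1/4) = (64×1.383×10^6/π)^(1/4) = 72.9 mm

d ≈ 72.9 mm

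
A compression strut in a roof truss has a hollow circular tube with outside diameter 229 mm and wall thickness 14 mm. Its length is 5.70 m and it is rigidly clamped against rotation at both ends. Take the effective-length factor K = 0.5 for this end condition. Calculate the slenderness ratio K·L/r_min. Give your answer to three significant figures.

λ ≈ 37.4

Inner diameter d_i = 229 − 2×14 = 201.0 mm
I = π(d_o⁴ − d_i⁴)/64 = π(229⁴ − 201.0⁴)/64 = 5.487×10^7 mm⁴
A = 9.456×10^3 mm²;  r_min = √(I/A) = √(5.487×10^7/9.456×10^3) = 76.17 mm
L_e = K·L = 0.5 × 5.70 m = 2.850 m = 2850.0 mm
λ = L_e / r_min = 2850.0 / 76.17 = 37.4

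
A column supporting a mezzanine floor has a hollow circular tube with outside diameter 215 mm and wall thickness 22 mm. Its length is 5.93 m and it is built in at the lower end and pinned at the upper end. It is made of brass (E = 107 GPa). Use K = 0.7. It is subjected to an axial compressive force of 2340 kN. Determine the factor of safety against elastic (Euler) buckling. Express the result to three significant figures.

n ≈ 1.65

Inner diameter d_i = 215 − 2×22 = 171.0 mm
I = π(d_o⁴ − d_i⁴)/64 = π(215⁴ − 171.0⁴)/64 = 6.292×10^7 mm⁴
I = 6.292×10^7 mm⁴ = 6.292×10^-5 m⁴
Effective length L_e = K·L = 0.7 × 5.93 = 4.151 m
P_cr = π²EI / L_e² = π² × 107×10⁹ × 6.292×10^-5 / 4.151² = 3.856×10^6 N
Factor of safety n = P_cr / P = 3856.0 / 2340 = 1.65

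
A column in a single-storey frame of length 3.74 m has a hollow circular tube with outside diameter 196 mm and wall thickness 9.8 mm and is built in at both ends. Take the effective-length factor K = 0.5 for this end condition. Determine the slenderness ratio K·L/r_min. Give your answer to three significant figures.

λ ≈ 28.4

Inner diameter d_i = 196 − 2×9.8 = 176.4 mm
I = π(d_o⁴ − d_i⁴)/64 = π(196⁴ − 176.4⁴)/64 = 2.491×10^7 mm⁴
A = 5.733×10^3 mm²;  r_min = √(I/A) = √(2.491×10^7/5.733×10^3) = 65.92 mm
L_e = K·L = 0.5 × 3.74 m = 1.870 m = 1870.0 mm
λ = L_e / r_min = 1870.0 / 65.92 = 28.4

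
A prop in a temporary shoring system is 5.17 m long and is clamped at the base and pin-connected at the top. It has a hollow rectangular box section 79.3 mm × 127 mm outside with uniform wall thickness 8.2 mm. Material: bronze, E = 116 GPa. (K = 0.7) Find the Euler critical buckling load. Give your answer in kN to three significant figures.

P_cr ≈ 261 kN

Inner dimensions: h_i = 127 − 2×8.2 = 110.6 mm, b_i = 79.3 − 2×8.2 = 62.90 mm
Weak-axis I_min = (h_o·b_o³ − h_i·b_i³)/12 with b_o = 79.3, b_i = 62.90 mm (shorter outer/inner sides).
I_min = (127×79.3³ − 110.6×62.90³)/12 = 2.984×10^6 mm⁴
I = 2.984×10^6 mm⁴ = 2.984×10^-6 m⁴
Effective length L_e = K·L = 0.7 × 5.17 = 3.619 m
P_cr = π²EI / L_e² = π² × 116×10⁹ × 2.984×10^-6 / 3.619² = 2.608×10^5 N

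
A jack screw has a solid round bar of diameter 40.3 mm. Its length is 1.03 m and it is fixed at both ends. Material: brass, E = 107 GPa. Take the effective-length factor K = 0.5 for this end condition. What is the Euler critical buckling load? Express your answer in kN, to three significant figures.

P_cr ≈ 516 kN

I = πd⁴/64 = π×40.3⁴/64 = 1.295×10^5 mm⁴
I = 1.295×10^5 mm⁴ = 1.295×10^-7 m⁴
Effective length L_e = K·L = 0.5 × 1.03 = 0.5150 m
P_cr = π²EI / L_e² = π² × 107×10⁹ × 1.295×10^-7 / 0.5150² = 5.155×10^5 N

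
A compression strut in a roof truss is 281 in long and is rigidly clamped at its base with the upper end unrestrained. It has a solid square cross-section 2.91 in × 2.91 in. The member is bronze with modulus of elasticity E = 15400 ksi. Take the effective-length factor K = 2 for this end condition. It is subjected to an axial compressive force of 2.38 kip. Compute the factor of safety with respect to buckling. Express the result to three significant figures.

n ≈ 1.21

I = a⁴/12 = 2.91⁴/12 = 5.976 in⁴
Effective length L_e = K·L = 2 × 281 = 562.0 in
P_cr = π²EI / L_e² = π² × 15400×10³ × 5.976 / 562.0² = 2.876×10^3 lb
Factor of safety n = P_cr / P = 2.8757 / 2.38 = 1.21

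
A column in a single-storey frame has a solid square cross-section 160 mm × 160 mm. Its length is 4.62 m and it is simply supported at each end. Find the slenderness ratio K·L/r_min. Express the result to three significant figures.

λ ≈ 100

I = a⁴/12 = 160⁴/12 = 5.461×10^7 mm⁴
A = 2.560×10^4 mm²;  r_min = √(I/A) = √(5.461×10^7/2.560×10^4) = 46.19 mm
L_e = K·L = 1 × 4.62 m = 4.620 m = 4620.0 mm
λ = L_e / r_min = 4620.0 / 46.19 = 100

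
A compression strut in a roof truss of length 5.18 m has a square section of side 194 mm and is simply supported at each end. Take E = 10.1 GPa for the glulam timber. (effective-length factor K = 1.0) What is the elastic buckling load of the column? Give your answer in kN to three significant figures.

P_cr ≈ 439 kN

I = a⁴/12 = 194⁴/12 = 1.180×10^8 mm⁴
I = 1.180×10^8 mm⁴ = 1.180×10^-4 m⁴
Effective length L_e = K·L = 1 × 5.18 = 5.180 m
P_cr = π²EI / L_e² = π² × 10.1×10⁹ × 1.180×10^-4 / 5.180² = 4.385×10^5 N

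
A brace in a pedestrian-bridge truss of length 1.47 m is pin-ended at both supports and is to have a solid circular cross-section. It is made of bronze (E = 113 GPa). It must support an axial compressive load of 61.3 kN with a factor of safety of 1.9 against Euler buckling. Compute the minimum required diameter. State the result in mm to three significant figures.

Required P_cr = n·P = 1.9 × 61.3 = 116.5 kN
L_e = K·L = 1 × 1.47 = 1.470 m
Required I = P_cr·L_e²/(π²E) = 1.165×10^5 × 1.470² / (π² × 1.13×10^11) = 2.257×10^-7 m⁴
I_req = 2.257×10^5 mm⁴
Solid circle: I = πd⁴/64  ⇒  d = (64I/π)^(1/4) = (64×2.257×10^5/π)^(1/4) = 46.3 mm

d ≈ 46.3 mm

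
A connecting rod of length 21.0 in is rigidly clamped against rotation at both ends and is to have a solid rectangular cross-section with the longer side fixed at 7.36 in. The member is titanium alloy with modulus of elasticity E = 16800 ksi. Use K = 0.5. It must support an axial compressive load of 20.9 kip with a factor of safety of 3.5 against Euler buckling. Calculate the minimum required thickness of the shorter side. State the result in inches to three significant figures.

b ≈ 0.430 in

Required P_cr = n·P = 3.5 × 20.9 = 73.15 kip
L_e = K·L = 0.5 × 21.0 = 10.50 in
Required I = P_cr·L_e²/(π²E) = 7.315×10^4 × 10.50² / (π² × 1.68×10^7) = 4.864×10^-2 in⁴
Rectangle, weak axis: I_min = h·b³/12 with h = 7.36 in fixed  ⇒  b = (12I/h)^(1/3) = 0.430 in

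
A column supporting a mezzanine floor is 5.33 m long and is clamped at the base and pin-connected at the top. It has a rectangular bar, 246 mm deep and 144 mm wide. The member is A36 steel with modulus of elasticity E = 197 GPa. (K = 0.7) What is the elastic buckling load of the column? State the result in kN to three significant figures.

Buckling occurs about the weak axis: I_min = h·b³/12 with b = 144 mm (the shorter side).
I_min = 246×144³/12 = 6.121×10^7 mm⁴
I = 6.121×10^7 mm⁴ = 6.121×10^-5 m⁴
Effective length L_e = K·L = 0.7 × 5.33 = 3.731 m
P_cr = π²EI / L_e² = π² × 197×10⁹ × 6.121×10^-5 / 3.731² = 8.550×10^6 N

P_cr ≈ 8550 kN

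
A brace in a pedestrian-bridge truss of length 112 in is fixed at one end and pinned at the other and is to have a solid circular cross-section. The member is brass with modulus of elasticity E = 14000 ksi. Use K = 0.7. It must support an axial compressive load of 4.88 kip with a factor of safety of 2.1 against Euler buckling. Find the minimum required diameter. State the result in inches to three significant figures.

Required P_cr = n·P = 2.1 × 4.88 = 10.25 kip
L_e = K·L = 0.7 × 112 = 78.40 in
Required I = P_cr·L_e²/(π²E) = 1.025×10^4 × 78.40² / (π² × 1.40×10^7) = 0.4559 in⁴
Solid circle: I = πd⁴/64  ⇒  d = (64I/π)^(1/4) = (64×0.4559/π)^(1/4) = 1.75 in

d ≈ 1.75 in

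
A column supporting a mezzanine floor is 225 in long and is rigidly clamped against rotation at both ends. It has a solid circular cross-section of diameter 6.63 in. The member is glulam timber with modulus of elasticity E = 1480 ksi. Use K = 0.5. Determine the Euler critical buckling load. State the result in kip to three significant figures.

P_cr ≈ 109 kip

I = πd⁴/64 = π×6.63⁴/64 = 94.85 in⁴
Effective length L_e = K·L = 0.5 × 225 = 112.5 in
P_cr = π²EI / L_e² = π² × 1480×10³ × 94.85 / 112.5² = 1.095×10^5 lb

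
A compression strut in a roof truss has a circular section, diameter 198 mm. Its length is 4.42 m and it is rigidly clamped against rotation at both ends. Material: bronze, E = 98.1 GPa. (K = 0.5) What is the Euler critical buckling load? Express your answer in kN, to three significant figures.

P_cr ≈ 15000 kN

I = πd⁴/64 = π×198⁴/64 = 7.545×10^7 mm⁴
I = 7.545×10^7 mm⁴ = 7.545×10^-5 m⁴
Effective length L_e = K·L = 0.5 × 4.42 = 2.210 m
P_cr = π²EI / L_e² = π² × 98.1×10⁹ × 7.545×10^-5 / 2.210² = 1.496×10^7 N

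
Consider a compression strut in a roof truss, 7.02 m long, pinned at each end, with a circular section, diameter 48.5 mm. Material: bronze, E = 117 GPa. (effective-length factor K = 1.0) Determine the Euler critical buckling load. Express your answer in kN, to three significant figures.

P_cr ≈ 6.36 kN

I = πd⁴/64 = π×48.5⁴/64 = 2.716×10^5 mm⁴
I = 2.716×10^5 mm⁴ = 2.716×10^-7 m⁴
Effective length L_e = K·L = 1 × 7.02 = 7.020 m
P_cr = π²EI / L_e² = π² × 117×10⁹ × 2.716×10^-7 / 7.020² = 6.364×10^3 N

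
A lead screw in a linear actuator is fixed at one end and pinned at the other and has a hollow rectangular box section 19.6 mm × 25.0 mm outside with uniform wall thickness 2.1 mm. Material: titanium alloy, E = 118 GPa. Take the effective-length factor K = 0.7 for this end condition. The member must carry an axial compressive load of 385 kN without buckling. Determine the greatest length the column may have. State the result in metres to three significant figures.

Inner dimensions: h_i = 25.0 − 2×2.1 = 20.80 mm, b_i = 19.6 − 2×2.1 = 15.40 mm
Weak-axis I_min = (h_o·b_o³ − h_i·b_i³)/12 with b_o = 19.6, b_i = 15.40 mm (shorter outer/inner sides).
I_min = (25.0×19.6³ − 20.80×15.40³)/12 = 9.356×10^3 mm⁴
I = 9.356×10^-9 m⁴
At the buckling limit P_cr = P = 3.850×10^5 N
From P_cr = π²EI/(K·L)²:  L = (1/K)·√(π²EI/P_cr) = (1/0.7)·√(π²×1.18×10^11×9.356×10^-9/3.850×10^5)
L = 0.240 m

L_max ≈ 0.240 m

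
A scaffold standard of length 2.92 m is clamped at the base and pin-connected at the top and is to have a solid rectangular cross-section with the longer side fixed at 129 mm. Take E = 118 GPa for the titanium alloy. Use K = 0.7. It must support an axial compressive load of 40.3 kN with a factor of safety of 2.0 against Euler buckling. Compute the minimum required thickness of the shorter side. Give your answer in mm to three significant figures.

Required P_cr = n·P = 2.0 × 40.3 = 80.60 kN
L_e = K·L = 0.7 × 2.92 = 2.044 m
Required I = P_cr·L_e²/(π²E) = 8.060×10^4 × 2.044² / (π² × 1.18×10^11) = 2.891×10^-7 m⁴
I_req = 2.891×10^5 mm⁴
Rectangle, weak axis: I_min = h·b³/12 with h = 129 mm fixed  ⇒  b = (12I/h)^(1/3) = 30.0 mm

b ≈ 30.0 mm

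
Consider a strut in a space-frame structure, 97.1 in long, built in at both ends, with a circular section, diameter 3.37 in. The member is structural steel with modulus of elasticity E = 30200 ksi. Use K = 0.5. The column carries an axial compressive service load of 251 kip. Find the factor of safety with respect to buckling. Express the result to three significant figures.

n ≈ 3.19

I = πd⁴/64 = π×3.37⁴/64 = 6.331 in⁴
Effective length L_e = K·L = 0.5 × 97.1 = 48.55 in
P_cr = π²EI / L_e² = π² × 30200×10³ × 6.331 / 48.55² = 8.006×10^5 lb
Factor of safety n = P_cr / P = 800.60 / 251 = 3.19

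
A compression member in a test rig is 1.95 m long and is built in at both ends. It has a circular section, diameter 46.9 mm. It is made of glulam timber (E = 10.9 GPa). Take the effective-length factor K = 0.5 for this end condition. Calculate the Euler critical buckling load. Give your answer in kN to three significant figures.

P_cr ≈ 26.9 kN

I = πd⁴/64 = π×46.9⁴/64 = 2.375×10^5 mm⁴
I = 2.375×10^5 mm⁴ = 2.375×10^-7 m⁴
Effective length L_e = K·L = 0.5 × 1.95 = 0.9750 m
P_cr = π²EI / L_e² = π² × 10.9×10⁹ × 2.375×10^-7 / 0.9750² = 2.688×10^4 N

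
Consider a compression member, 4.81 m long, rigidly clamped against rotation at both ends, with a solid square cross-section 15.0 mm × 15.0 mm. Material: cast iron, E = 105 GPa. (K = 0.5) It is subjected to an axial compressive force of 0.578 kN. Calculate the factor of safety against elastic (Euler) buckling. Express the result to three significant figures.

I = a⁴/12 = 15.0⁴/12 = 4.219×10^3 mm⁴
I = 4.219×10^3 mm⁴ = 4.219×10^-9 m⁴
Effective length L_e = K·L = 0.5 × 4.81 = 2.405 m
P_cr = π²EI / L_e² = π² × 105×10⁹ × 4.219×10^-9 / 2.405² = 755.9 N
Factor of safety n = P_cr / P = 0.75586 / 0.578 = 1.31

n ≈ 1.31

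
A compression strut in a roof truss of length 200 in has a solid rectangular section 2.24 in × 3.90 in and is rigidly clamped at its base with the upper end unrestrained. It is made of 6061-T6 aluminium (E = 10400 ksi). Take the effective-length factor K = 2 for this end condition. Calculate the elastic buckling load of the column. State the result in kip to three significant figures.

P_cr ≈ 2.34 kip

Buckling occurs about the weak axis: I_min = h·b³/12 with b = 2.24 in (the shorter side).
I_min = 3.90×2.24³/12 = 3.653 in⁴
Effective length L_e = K·L = 2 × 200 = 400.0 in
P_cr = π²EI / L_e² = π² × 10400×10³ × 3.653 / 400.0² = 2.343×10^3 lb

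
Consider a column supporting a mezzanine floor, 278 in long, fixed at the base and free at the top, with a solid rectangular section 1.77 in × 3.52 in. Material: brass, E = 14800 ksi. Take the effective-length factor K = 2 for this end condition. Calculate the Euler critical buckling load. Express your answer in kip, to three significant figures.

Buckling occurs about the weak axis: I_min = h·b³/12 with b = 1.77 in (the shorter side).
I_min = 3.52×1.77³/12 = 1.627 in⁴
Effective length L_e = K·L = 2 × 278 = 556.0 in
P_cr = π²EI / L_e² = π² × 14800×10³ × 1.627 / 556.0² = 768.6 lb

P_cr ≈ 0.769 kip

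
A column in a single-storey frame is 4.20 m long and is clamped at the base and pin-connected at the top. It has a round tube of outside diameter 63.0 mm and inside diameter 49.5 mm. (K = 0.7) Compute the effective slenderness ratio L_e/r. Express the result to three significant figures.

λ ≈ 147

d_o = 63.0 mm, d_i = 49.5 mm
I = π(d_o⁴ − d_i⁴)/64 = π(63.0⁴ − 49.50⁴)/64 = 4.786×10^5 mm⁴
A = 1.193×10^3 mm²;  r_min = √(I/A) = √(4.786×10^5/1.193×10^3) = 20.03 mm
L_e = K·L = 0.7 × 4.20 m = 2.940 m = 2940.0 mm
λ = L_e / r_min = 2940.0 / 20.03 = 147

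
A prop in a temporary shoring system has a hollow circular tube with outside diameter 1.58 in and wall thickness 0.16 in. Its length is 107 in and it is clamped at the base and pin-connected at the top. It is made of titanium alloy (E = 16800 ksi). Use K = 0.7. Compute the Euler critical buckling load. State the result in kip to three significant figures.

P_cr ≈ 5.38 kip

Inner diameter d_i = 1.58 − 2×0.16 = 1.260 in
I = π(d_o⁴ − d_i⁴)/64 = π(1.58⁴ − 1.260⁴)/64 = 0.1822 in⁴
Effective length L_e = K·L = 0.7 × 107 = 74.90 in
P_cr = π²EI / L_e² = π² × 16800×10³ × 0.1822 / 74.90² = 5.385×10^3 lb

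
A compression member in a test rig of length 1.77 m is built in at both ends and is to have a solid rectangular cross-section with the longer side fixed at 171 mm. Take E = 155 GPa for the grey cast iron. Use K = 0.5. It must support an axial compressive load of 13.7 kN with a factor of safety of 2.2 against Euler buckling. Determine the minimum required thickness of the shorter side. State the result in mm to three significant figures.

Required P_cr = n·P = 2.2 × 13.7 = 30.14 kN
L_e = K·L = 0.5 × 1.77 = 0.8850 m
Required I = P_cr·L_e²/(π²E) = 3.014×10^4 × 0.8850² / (π² × 1.55×10^11) = 1.543×10^-8 m⁴
I_req = 1.543×10^4 mm⁴
Rectangle, weak axis: I_min = h·b³/12 with h = 171 mm fixed  ⇒  b = (12I/h)^(1/3) = 10.3 mm

b ≈ 10.3 mm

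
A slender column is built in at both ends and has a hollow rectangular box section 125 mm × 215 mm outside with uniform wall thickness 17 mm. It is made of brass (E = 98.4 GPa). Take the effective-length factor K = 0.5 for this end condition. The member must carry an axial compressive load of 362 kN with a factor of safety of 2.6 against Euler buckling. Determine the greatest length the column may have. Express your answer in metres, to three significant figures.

Inner dimensions: h_i = 215 − 2×17 = 181.0 mm, b_i = 125 − 2×17 = 91.00 mm
Weak-axis I_min = (h_o·b_o³ − h_i·b_i³)/12 with b_o = 125, b_i = 91.00 mm (shorter outer/inner sides).
I_min = (215×125³ − 181.0×91.00³)/12 = 2.363×10^7 mm⁴
I = 2.363×10^-5 m⁴
Required critical load P_cr = n·P = 2.6 × 362 = 941.2 kN = 9.412×10^5 N
From P_cr = π²EI/(K·L)²:  L = (1/K)·√(π²EI/P_cr) = (1/0.5)·√(π²×9.84×10^10×2.363×10^-5/9.412×10^5)
L = 9.88 m

L_max ≈ 9.88 m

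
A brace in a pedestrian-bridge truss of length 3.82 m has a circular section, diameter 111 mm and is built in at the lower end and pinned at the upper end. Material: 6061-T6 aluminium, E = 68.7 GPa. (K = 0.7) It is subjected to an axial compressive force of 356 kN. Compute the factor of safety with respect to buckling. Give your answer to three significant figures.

n ≈ 1.98

I = πd⁴/64 = π×111⁴/64 = 7.452×10^6 mm⁴
I = 7.452×10^6 mm⁴ = 7.452×10^-6 m⁴
Effective length L_e = K·L = 0.7 × 3.82 = 2.674 m
P_cr = π²EI / L_e² = π² × 68.7×10⁹ × 7.452×10^-6 / 2.674² = 7.066×10^5 N
Factor of safety n = P_cr / P = 706.64 / 356 = 1.98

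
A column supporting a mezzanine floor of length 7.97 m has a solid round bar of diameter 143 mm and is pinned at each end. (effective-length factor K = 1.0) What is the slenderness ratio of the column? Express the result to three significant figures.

λ ≈ 223

For a solid circle r = d/4 = 143/4 = 35.75 mm
L_e = K·L = 1 × 7.97 m = 7.970 m = 7970.0 mm
λ = L_e / r_min = 7970.0 / 35.75 = 223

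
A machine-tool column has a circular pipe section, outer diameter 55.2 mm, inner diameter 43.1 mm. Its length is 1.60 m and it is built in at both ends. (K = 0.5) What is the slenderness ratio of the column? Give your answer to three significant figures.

d_o = 55.2 mm, d_i = 43.1 mm
I = π(d_o⁴ − d_i⁴)/64 = π(55.2⁴ − 43.10⁴)/64 = 2.864×10^5 mm⁴
A = 934.2 mm²;  r_min = √(I/A) = √(2.864×10^5/934.2) = 17.51 mm
L_e = K·L = 0.5 × 1.60 m = 0.8000 m = 800.00 mm
λ = L_e / r_min = 800.00 / 17.51 = 45.7

λ ≈ 45.7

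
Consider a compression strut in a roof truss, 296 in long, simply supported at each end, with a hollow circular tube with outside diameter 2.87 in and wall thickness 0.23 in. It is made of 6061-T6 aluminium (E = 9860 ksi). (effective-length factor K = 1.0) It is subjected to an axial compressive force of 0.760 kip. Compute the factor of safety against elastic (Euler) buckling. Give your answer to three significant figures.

n ≈ 2.45

Inner diameter d_i = 2.87 − 2×0.23 = 2.410 in
I = π(d_o⁴ − d_i⁴)/64 = π(2.87⁴ − 2.410⁴)/64 = 1.674 in⁴
Effective length L_e = K·L = 1 × 296 = 296.0 in
P_cr = π²EI / L_e² = π² × 9860×10³ × 1.674 / 296.0² = 1.860×10^3 lb
Factor of safety n = P_cr / P = 1.8598 / 0.760 = 2.45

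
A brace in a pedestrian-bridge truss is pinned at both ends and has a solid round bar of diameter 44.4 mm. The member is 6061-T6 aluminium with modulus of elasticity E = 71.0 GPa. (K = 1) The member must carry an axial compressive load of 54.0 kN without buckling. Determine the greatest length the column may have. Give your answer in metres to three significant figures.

L_max ≈ 1.57 m

I = πd⁴/64 = π×44.4⁴/64 = 1.908×10^5 mm⁴
I = 1.908×10^-7 m⁴
At the buckling limit P_cr = P = 5.400×10^4 N
From P_cr = π²EI/(K·L)²:  L = (1/K)·√(π²EI/P_cr) = (1/1)·√(π²×7.10×10^10×1.908×10^-7/5.400×10^4)
L = 1.57 m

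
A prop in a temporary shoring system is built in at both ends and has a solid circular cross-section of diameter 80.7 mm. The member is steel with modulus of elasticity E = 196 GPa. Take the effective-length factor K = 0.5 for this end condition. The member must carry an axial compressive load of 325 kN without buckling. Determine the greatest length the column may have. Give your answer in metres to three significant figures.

L_max ≈ 7.04 m

I = πd⁴/64 = π×80.7⁴/64 = 2.082×10^6 mm⁴
I = 2.082×10^-6 m⁴
At the buckling limit P_cr = P = 3.250×10^5 N
From P_cr = π²EI/(K·L)²:  L = (1/K)·√(π²EI/P_cr) = (1/0.5)·√(π²×1.96×10^11×2.082×10^-6/3.250×10^5)
L = 7.04 m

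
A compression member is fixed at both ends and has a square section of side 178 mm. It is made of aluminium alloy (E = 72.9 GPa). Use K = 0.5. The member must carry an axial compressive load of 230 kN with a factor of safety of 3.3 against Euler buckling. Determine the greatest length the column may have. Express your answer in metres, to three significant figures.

I = a⁴/12 = 178⁴/12 = 8.366×10^7 mm⁴
I = 8.366×10^-5 m⁴
Required critical load P_cr = n·P = 3.3 × 230 = 759.0 kN = 7.590×10^5 N
From P_cr = π²EI/(K·L)²:  L = (1/K)·√(π²EI/P_cr) = (1/0.5)·√(π²×7.29×10^10×8.366×10^-5/7.590×10^5)
L = 17.8 m

L_max ≈ 17.8 m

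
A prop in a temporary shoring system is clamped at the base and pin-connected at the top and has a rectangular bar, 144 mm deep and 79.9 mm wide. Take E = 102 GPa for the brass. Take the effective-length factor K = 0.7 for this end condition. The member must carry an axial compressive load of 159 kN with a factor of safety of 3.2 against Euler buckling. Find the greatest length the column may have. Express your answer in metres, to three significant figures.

L_max ≈ 4.97 m

Buckling occurs about the weak axis: I_min = h·b³/12 with b = 79.9 mm (the shorter side).
I_min = 144×79.9³/12 = 6.121×10^6 mm⁴
I = 6.121×10^-6 m⁴
Required critical load P_cr = n·P = 3.2 × 159 = 508.8 kN = 5.088×10^5 N
From P_cr = π²EI/(K·L)²:  L = (1/K)·√(π²EI/P_cr) = (1/0.7)·√(π²×1.02×10^11×6.121×10^-6/5.088×10^5)
L = 4.97 m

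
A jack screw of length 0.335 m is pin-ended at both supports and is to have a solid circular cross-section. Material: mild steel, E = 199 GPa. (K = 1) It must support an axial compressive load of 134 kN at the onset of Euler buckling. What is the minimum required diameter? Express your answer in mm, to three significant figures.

L_e = K·L = 1 × 0.335 = 0.3350 m
Required I = P_cr·L_e²/(π²E) = 1.340×10^5 × 0.3350² / (π² × 1.99×10^11) = 7.657×10^-9 m⁴
I_req = 7.657×10^3 mm⁴
Solid circle: I = πd⁴/64  ⇒  d = (64I/π)^(1/4) = (64×7.657×10^3/π)^(1/4) = 19.9 mm

d ≈ 19.9 mm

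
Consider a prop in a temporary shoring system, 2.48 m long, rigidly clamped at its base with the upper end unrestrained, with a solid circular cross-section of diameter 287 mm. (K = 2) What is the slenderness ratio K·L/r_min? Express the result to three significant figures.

I = πd⁴/64 = π×287⁴/64 = 3.330×10^8 mm⁴
A = 6.469×10^4 mm²;  r_min = √(I/A) = √(3.330×10^8/6.469×10^4) = 71.75 mm
L_e = K·L = 2 × 2.48 m = 4.960 m = 4960.0 mm
λ = L_e / r_min = 4960.0 / 71.75 = 69.1

λ ≈ 69.1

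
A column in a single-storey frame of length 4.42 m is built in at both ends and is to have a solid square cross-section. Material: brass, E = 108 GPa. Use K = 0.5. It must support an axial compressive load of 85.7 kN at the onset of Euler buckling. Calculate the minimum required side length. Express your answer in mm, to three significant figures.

a ≈ 46.6 mm

L_e = K·L = 0.5 × 4.42 = 2.210 m
Required I = P_cr·L_e²/(π²E) = 8.570×10^4 × 2.210² / (π² × 1.08×10^11) = 3.927×10^-7 m⁴
I_req = 3.927×10^5 mm⁴
Solid square: I = a⁴/12  ⇒  a = (12I)^(1/4) = (12×3.927×10^5)^(1/4) = 46.6 mm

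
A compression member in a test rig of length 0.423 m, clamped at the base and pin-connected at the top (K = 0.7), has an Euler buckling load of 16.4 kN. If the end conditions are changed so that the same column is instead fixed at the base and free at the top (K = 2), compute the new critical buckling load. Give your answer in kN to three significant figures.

P_cr ≈ 2.01 kN

P_cr ∝ 1/K², so P_cr,new = P_cr,old × (K_old/K_new)² = 16.4 × (0.7/2)²
= 16.4 × 0.1225 = 2.01 kN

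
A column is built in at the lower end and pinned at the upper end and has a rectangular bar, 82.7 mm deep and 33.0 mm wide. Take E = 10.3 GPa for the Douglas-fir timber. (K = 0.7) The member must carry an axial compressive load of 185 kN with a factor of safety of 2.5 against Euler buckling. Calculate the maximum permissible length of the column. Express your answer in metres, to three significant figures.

Buckling occurs about the weak axis: I_min = h·b³/12 with b = 33.0 mm (the shorter side).
I_min = 82.7×33.0³/12 = 2.477×10^5 mm⁴
I = 2.477×10^-7 m⁴
Required critical load P_cr = n·P = 2.5 × 185 = 462.5 kN = 4.625×10^5 N
From P_cr = π²EI/(K·L)²:  L = (1/K)·√(π²EI/P_cr) = (1/0.7)·√(π²×1.03×10^10×2.477×10^-7/4.625×10^5)
L = 0.333 m

L_max ≈ 0.333 m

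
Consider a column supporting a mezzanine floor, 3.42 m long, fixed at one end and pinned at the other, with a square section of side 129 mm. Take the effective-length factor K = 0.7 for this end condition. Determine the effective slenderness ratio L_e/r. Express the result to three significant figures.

For a square r = a/√12 = 129/√12 = 37.24 mm
L_e = K·L = 0.7 × 3.42 m = 2.394 m = 2394.0 mm
λ = L_e / r_min = 2394.0 / 37.24 = 64.3

λ ≈ 64.3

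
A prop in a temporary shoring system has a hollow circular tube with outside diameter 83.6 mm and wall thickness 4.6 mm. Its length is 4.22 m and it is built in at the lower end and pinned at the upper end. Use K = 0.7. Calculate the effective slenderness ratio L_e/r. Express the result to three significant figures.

Inner diameter d_i = 83.6 − 2×4.6 = 74.40 mm
I = π(d_o⁴ − d_i⁴)/64 = π(83.6⁴ − 74.40⁴)/64 = 8.937×10^5 mm⁴
A = 1.142×10^3 mm²;  r_min = √(I/A) = √(8.937×10^5/1.142×10^3) = 27.98 mm
L_e = K·L = 0.7 × 4.22 m = 2.954 m = 2954.0 mm
λ = L_e / r_min = 2954.0 / 27.98 = 106

λ ≈ 106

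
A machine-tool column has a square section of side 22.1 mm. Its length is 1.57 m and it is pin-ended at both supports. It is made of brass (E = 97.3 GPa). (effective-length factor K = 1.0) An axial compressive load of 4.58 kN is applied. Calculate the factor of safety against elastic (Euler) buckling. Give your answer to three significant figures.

I = a⁴/12 = 22.1⁴/12 = 1.988×10^4 mm⁴
I = 1.988×10^4 mm⁴ = 1.988×10^-8 m⁴
Effective length L_e = K·L = 1 × 1.57 = 1.570 m
P_cr = π²EI / L_e² = π² × 97.3×10⁹ × 1.988×10^-8 / 1.570² = 7.745×10^3 N
Factor of safety n = P_cr / P = 7.7446 / 4.58 = 1.69

n ≈ 1.69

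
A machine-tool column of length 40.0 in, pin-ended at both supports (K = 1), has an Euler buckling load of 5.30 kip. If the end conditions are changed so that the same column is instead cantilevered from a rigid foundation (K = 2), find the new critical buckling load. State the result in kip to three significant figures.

P_cr ∝ 1/K², so P_cr,new = P_cr,old × (K_old/K_new)² = 5.30 × (1/2)²
= 5.30 × 0.2500 = 1.32 kip

P_cr ≈ 1.32 kip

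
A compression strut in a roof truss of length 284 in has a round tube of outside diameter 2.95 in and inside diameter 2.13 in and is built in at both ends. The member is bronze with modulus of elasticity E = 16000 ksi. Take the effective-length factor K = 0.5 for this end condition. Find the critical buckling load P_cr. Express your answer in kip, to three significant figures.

P_cr ≈ 21.2 kip

d_o = 2.95 in, d_i = 2.13 in
I = π(d_o⁴ − d_i⁴)/64 = π(2.95⁴ − 2.130⁴)/64 = 2.707 in⁴
Effective length L_e = K·L = 0.5 × 284 = 142.0 in
P_cr = π²EI / L_e² = π² × 16000×10³ × 2.707 / 142.0² = 2.120×10^4 lb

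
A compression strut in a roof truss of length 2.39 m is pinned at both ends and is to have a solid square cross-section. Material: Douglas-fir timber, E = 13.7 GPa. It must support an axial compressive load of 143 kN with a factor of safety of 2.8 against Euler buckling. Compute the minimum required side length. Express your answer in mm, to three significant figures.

Required P_cr = n·P = 2.8 × 143 = 400.4 kN
L_e = K·L = 1 × 2.39 = 2.390 m
Required I = P_cr·L_e²/(π²E) = 4.004×10^5 × 2.390² / (π² × 1.37×10^10) = 1.691×10^-5 m⁴
I_req = 1.691×10^7 mm⁴
Solid square: I = a⁴/12  ⇒  a = (12I)^(1/4) = (12×1.691×10^7)^(1/4) = 119 mm

a ≈ 119 mm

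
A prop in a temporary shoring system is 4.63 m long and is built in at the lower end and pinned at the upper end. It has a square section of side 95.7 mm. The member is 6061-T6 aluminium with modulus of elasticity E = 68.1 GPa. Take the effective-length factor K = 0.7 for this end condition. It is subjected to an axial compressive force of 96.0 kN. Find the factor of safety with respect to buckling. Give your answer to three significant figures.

I = a⁴/12 = 95.7⁴/12 = 6.990×10^6 mm⁴
I = 6.990×10^6 mm⁴ = 6.990×10^-6 m⁴
Effective length L_e = K·L = 0.7 × 4.63 = 3.241 m
P_cr = π²EI / L_e² = π² × 68.1×10⁹ × 6.990×10^-6 / 3.241² = 4.473×10^5 N
Factor of safety n = P_cr / P = 447.26 / 96.0 = 4.66

n ≈ 4.66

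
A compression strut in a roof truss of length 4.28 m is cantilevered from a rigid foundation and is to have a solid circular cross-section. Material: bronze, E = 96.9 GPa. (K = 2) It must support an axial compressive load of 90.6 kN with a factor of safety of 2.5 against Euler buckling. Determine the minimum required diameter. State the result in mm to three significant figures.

Required P_cr = n·P = 2.5 × 90.6 = 226.5 kN
L_e = K·L = 2 × 4.28 = 8.560 m
Required I = P_cr·L_e²/(π²E) = 2.265×10^5 × 8.560² / (π² × 9.69×10^10) = 1.735×10^-5 m⁴
I_req = 1.735×10^7 mm⁴
Solid circle: I = πd⁴/64  ⇒  d = (64I/π)^(1/4) = (64×1.735×10^7/π)^(1/4) = 137 mm

d ≈ 137 mm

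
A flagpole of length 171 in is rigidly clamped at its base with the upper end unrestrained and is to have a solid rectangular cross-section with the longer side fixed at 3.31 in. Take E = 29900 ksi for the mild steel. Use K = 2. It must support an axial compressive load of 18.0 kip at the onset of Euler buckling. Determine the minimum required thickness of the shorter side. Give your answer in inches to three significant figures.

b ≈ 2.96 in

L_e = K·L = 2 × 171 = 342.0 in
Required I = P_cr·L_e²/(π²E) = 1.800×10^4 × 342.0² / (π² × 2.99×10^7) = 7.134 in⁴
Rectangle, weak axis: I_min = h·b³/12 with h = 3.31 in fixed  ⇒  b = (12I/h)^(1/3) = 2.96 in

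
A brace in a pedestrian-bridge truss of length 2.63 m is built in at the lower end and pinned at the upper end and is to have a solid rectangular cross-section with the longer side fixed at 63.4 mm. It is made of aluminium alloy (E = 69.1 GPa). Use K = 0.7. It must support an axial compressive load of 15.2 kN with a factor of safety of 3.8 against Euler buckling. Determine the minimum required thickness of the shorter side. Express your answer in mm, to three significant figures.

Required P_cr = n·P = 3.8 × 15.2 = 57.76 kN
L_e = K·L = 0.7 × 2.63 = 1.841 m
Required I = P_cr·L_e²/(π²E) = 5.776×10^4 × 1.841² / (π² × 6.91×10^10) = 2.870×10^-7 m⁴
I_req = 2.870×10^5 mm⁴
Rectangle, weak axis: I_min = h·b³/12 with h = 63.4 mm fixed  ⇒  b = (12I/h)^(1/3) = 37.9 mm

b ≈ 37.9 mm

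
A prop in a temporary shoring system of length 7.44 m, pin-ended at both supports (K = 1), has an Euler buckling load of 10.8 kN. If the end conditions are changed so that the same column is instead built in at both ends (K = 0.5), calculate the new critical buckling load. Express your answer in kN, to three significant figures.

P_cr ≈ 43.2 kN

P_cr ∝ 1/K², so P_cr,new = P_cr,old × (K_old/K_new)² = 10.8 × (1/0.5)²
= 10.8 × 4.000 = 43.2 kN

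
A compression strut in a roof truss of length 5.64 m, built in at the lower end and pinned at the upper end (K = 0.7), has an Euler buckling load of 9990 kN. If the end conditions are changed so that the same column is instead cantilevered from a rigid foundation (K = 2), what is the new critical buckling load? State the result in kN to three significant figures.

P_cr ≈ 1220 kN

P_cr ∝ 1/K², so P_cr,new = P_cr,old × (K_old/K_new)² = 9990 × (0.7/2)²
= 9990 × 0.1225 = 1220 kN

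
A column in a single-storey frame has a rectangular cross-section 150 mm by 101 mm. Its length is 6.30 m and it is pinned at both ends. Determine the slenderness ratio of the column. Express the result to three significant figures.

Buckling occurs about the weak axis: I_min = h·b³/12 with b = 101 mm (the shorter side).
I_min = 150×101³/12 = 1.288×10^7 mm⁴
A = 1.515×10^4 mm²;  r_min = √(I/A) = √(1.288×10^7/1.515×10^4) = 29.16 mm
L_e = K·L = 1 × 6.30 m = 6.300 m = 6300.0 mm
λ = L_e / r_min = 6300.0 / 29.16 = 216

λ ≈ 216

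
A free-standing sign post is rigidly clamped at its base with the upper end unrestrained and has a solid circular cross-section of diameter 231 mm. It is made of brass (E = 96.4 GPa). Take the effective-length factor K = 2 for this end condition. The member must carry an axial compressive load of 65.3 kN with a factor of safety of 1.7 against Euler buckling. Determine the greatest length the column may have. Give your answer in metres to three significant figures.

L_max ≈ 17.3 m

I = πd⁴/64 = π×231⁴/64 = 1.398×10^8 mm⁴
I = 1.398×10^-4 m⁴
Required critical load P_cr = n·P = 1.7 × 65.3 = 111.0 kN = 1.110×10^5 N
From P_cr = π²EI/(K·L)²:  L = (1/K)·√(π²EI/P_cr) = (1/2)·√(π²×9.64×10^10×1.398×10^-4/1.110×10^5)
L = 17.3 m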